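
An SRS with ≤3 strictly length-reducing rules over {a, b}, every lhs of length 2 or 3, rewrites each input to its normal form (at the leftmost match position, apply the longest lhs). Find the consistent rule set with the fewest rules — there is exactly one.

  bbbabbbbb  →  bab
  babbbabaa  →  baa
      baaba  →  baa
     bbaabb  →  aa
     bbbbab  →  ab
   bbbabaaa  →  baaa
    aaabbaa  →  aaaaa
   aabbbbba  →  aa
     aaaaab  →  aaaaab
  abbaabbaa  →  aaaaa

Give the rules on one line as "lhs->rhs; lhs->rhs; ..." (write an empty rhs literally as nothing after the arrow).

aba->a; bb->

  | bbbabbbbb => babbbbb => babbb => bab
  | babbbabaa => bababaa => babaa => baa
  | baaba => baa
  | bbaabb => aabb => aa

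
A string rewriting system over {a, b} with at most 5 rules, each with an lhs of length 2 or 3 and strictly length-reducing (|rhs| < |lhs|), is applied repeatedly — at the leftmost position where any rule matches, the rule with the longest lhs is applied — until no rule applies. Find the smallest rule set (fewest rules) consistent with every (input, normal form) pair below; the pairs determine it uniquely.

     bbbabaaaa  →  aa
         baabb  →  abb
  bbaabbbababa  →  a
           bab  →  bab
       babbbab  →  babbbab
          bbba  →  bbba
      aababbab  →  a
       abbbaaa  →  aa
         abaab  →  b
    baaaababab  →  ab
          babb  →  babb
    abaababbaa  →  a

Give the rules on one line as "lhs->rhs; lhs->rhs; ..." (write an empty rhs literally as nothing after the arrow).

aaa->; aab->a; aba->aa; baa->a

  | bbbabaaaa => bbbaaaaa => bbaaaa => baaa => aa
  | baabb => abb
  | bbaabbbababa => babbbababa => babbbaaba => babbaba => babbaa => baba => baa => a
  | bab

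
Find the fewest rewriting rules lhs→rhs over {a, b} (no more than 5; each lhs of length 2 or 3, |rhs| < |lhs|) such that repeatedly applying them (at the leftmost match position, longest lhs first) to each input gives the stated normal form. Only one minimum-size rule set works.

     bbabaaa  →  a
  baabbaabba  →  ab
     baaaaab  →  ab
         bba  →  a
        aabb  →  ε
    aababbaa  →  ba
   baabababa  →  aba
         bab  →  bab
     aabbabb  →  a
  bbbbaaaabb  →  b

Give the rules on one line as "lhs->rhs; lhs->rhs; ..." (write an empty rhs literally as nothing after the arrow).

  | bbabaaa => abaaa => aaba => bba => a
  | baabbaabba => abbbaabba => aaabba => babba => baa => ab
  | baaaaab => abaaab => aabab => bbab => ab
  | bba => a

aa->b; baa->ab; bb->; bbb->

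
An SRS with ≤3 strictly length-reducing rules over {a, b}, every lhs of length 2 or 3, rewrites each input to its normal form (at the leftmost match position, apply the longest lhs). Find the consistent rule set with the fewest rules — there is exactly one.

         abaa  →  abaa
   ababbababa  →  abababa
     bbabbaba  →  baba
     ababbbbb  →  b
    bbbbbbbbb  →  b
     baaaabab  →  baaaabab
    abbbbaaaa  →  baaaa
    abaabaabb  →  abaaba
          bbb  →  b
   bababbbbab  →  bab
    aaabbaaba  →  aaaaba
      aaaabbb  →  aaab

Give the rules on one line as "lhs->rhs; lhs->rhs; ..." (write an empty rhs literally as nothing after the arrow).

abb->; bb->b

  | abaa
  | ababbababa => abababa
  | bbabbaba => babbaba => baba
  | ababbbbb => abbbb => bb => b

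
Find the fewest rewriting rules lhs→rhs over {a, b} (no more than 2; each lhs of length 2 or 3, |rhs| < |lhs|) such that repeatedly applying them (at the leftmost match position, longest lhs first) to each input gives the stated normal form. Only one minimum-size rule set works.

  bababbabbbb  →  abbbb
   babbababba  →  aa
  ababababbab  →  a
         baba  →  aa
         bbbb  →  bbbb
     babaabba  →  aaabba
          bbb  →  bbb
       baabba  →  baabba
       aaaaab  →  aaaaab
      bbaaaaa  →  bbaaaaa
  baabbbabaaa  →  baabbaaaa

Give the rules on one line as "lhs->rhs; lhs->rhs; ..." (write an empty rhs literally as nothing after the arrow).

  | bababbabbbb => aabbabbbb => aababbb => abbbb
  | babbababba => abababba => bbabba => baba => aa
  | ababababbab => bbababbab => baabbab => baaba => bab => a
  | baba => aa

aba->b; bab->a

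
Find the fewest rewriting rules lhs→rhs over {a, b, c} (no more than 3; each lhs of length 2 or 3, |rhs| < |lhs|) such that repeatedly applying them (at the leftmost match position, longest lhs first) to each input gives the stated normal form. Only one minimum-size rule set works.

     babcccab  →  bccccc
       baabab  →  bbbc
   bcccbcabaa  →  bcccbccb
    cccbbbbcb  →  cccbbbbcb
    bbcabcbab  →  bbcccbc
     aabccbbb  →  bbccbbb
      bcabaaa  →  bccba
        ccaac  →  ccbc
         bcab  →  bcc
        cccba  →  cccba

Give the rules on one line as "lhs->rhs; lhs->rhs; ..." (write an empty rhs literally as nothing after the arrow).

aa->b; ab->c

  | babcccab => bccccab => bccccc
  | baabab => bbbab => bbbc
  | bcccbcabaa => bcccbccaa => bcccbccb
  | cccbbbbcb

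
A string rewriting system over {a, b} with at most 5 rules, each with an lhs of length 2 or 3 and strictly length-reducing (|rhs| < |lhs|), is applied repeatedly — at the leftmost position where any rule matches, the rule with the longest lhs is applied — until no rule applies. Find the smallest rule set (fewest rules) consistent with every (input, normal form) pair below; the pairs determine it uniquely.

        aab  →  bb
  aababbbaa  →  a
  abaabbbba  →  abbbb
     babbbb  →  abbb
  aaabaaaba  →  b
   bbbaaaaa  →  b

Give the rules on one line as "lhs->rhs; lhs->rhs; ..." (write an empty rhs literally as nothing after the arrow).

  | aab => bb
  | aababbbaa => bbabbbaa => babbaa => abaa => a
  | abaabbbba => abbbba => abbbb
  | babbbb => abbb

aa->b; ba->b; baa->; bab->a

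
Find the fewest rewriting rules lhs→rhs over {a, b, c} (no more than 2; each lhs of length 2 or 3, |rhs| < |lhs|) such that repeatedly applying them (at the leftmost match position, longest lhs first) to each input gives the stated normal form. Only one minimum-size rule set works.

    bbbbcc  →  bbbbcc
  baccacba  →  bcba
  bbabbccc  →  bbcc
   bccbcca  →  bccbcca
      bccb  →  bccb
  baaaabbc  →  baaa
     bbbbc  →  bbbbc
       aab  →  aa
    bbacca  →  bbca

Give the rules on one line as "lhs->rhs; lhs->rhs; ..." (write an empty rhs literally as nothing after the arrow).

ab->a; ac->

  | bbbbcc
  | baccacba => bcacba => bcba
  | bbabbccc => bbabccc => bbaccc => bbcc
  | bccbcca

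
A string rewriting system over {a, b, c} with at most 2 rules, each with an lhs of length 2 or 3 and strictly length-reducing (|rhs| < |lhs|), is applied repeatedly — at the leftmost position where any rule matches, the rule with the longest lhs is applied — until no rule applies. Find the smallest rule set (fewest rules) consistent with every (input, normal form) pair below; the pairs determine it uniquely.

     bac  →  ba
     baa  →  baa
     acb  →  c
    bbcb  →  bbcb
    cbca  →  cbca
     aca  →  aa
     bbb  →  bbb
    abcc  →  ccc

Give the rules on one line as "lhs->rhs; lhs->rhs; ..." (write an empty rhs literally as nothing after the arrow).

  | bac => ba
  | baa
  | acb => ab => c
  | bbcb

ab->c; ac->a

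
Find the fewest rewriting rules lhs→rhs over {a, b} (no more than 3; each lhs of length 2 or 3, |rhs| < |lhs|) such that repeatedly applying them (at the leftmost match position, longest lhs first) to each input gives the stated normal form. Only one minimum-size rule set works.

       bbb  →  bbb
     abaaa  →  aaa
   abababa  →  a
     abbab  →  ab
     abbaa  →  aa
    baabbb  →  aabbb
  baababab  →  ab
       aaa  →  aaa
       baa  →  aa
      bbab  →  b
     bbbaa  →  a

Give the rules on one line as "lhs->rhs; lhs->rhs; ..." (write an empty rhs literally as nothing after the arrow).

  | bbb
  | abaaa => baaa => aaa
  | abababa => bababa => ababa => baba => aba => ba => a
  | abbab => ab

aba->ba; ba->a; bba->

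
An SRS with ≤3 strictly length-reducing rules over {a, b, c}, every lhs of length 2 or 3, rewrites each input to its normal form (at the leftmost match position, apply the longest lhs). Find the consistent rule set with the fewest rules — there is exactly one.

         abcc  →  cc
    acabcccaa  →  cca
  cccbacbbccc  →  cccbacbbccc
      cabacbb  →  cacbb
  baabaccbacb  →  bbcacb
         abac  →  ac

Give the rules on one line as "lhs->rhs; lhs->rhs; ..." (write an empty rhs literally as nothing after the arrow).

aa->; ab->; acc->ca

  | abcc => cc
  | acabcccaa => accccaa => caccaa => ccaaa => cca
  | cccbacbbccc
  | cabacbb => cacbb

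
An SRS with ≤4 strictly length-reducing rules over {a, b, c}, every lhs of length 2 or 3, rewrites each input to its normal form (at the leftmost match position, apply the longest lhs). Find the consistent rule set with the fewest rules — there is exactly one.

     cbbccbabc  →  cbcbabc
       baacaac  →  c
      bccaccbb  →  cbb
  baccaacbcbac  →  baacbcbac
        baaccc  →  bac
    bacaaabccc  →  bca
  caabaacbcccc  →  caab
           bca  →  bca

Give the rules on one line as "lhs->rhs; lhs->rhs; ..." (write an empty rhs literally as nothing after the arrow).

aca->c; acc->; bcc->c

  | cbbccbabc => cbcbabc
  | baacaac => bacac => bcc => c
  | bccaccbb => caccbb => cbb
  | baccaacbcbac => baacbcbac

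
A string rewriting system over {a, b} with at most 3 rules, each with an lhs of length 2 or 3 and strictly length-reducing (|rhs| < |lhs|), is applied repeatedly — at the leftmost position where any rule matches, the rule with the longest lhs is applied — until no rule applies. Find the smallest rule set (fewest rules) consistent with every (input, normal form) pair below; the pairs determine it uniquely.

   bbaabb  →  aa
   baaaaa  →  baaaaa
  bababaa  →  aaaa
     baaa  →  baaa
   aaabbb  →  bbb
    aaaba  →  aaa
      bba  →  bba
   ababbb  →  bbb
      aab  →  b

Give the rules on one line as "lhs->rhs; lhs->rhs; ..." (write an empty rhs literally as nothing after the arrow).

ab->b; aba->a; bab->aa

  | bbaabb => bbabb => baab => bab => aa
  | baaaaa
  | bababaa => aaabaa => aaaa
  | baaa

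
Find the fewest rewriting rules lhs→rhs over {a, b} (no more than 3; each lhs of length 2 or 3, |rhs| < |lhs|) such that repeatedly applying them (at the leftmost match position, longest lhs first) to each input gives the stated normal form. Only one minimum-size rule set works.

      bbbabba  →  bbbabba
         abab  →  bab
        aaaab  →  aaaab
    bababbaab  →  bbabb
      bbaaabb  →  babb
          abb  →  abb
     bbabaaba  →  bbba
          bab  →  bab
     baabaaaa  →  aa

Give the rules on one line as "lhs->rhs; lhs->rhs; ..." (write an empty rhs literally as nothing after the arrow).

aba->ba; baa->

  | bbbabba
  | abab => bab
  | aaaab
  | bababbaab => bbabbaab => bbabb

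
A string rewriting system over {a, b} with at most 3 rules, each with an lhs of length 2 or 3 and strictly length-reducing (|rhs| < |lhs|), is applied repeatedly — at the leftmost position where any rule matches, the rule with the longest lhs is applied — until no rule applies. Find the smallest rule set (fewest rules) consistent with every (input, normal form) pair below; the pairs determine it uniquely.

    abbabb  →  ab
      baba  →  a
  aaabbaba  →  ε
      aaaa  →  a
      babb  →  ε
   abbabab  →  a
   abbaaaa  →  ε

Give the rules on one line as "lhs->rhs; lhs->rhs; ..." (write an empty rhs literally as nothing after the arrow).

aaa->; ba->; bab->ba

  | abbabb => abbab => abba => ab
  | baba => baa => a
  | aaabbaba => bbaba => bbaa => ba => ε
  | aaaa => a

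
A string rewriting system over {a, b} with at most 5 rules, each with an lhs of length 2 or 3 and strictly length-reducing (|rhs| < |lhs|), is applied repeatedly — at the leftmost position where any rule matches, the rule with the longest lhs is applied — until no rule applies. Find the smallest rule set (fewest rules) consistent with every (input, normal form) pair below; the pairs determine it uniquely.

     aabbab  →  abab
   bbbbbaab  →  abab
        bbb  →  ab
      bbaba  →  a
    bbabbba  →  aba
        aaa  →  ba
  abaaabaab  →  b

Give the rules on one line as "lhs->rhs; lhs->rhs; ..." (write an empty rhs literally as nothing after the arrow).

  | aabbab => bbbab => abab
  | bbbbbaab => abbbaab => aabaab => bbaab => abab
  | bbb => ab
  | bbaba => abba => aab => bb => a

aa->b; baa->ab; bb->a; bba->ab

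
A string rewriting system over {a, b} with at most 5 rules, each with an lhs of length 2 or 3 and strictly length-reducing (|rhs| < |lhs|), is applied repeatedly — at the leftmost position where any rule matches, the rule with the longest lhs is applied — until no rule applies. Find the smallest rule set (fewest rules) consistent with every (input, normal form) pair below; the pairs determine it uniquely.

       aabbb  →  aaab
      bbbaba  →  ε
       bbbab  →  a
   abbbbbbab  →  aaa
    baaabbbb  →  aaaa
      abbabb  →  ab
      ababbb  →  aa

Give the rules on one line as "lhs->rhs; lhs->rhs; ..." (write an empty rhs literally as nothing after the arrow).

  | aabbb => aaab
  | bbbaba => ababa => bba => ba => ε
  | bbbab => abab => bb => a
  | abbbbbbab => aabbbbab => aaabbab => aaabab => aabb => aaa

aba->b; ba->; bb->a; bba->ba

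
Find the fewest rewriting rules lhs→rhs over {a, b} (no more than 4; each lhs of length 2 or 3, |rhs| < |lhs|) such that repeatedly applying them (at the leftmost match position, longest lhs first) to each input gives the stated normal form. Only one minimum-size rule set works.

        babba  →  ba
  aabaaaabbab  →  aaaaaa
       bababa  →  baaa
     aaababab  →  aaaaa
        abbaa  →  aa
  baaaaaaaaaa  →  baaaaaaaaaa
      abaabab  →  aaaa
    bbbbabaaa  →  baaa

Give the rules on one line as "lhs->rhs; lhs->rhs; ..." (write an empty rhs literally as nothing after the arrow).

  | babba => ba
  | aabaaaabbab => aaaaaabbab => aaaaaab => aaaaaa
  | bababa => baaba => baaa
  | aaababab => aaaabab => aaaaab => aaaaa

ab->a; abb->; bba->ab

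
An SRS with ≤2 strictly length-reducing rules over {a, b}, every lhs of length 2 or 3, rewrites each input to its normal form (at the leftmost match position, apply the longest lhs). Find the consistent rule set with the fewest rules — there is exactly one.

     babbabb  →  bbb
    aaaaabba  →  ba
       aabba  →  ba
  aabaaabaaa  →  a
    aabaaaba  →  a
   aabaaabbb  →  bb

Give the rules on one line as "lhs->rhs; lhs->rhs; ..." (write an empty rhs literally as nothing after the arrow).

aa->a; ab->

  | babbabb => bbabb => bbb
  | aaaaabba => aaaabba => aaabba => aabba => abba => ba
  | aabba => abba => ba
  | aabaaabaaa => abaaabaaa => aaabaaa => aabaaa => abaaa => aaa => aa => a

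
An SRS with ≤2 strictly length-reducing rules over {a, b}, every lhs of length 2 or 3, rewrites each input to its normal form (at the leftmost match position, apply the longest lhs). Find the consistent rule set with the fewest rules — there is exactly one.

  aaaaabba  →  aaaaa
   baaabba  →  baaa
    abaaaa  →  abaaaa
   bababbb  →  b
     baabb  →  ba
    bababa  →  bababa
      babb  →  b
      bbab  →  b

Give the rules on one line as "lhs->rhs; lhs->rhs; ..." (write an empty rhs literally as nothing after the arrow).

  | aaaaabba => aaaaa
  | baaabba => baaa
  | abaaaa
  | bababbb => babb => b

abb->; bba->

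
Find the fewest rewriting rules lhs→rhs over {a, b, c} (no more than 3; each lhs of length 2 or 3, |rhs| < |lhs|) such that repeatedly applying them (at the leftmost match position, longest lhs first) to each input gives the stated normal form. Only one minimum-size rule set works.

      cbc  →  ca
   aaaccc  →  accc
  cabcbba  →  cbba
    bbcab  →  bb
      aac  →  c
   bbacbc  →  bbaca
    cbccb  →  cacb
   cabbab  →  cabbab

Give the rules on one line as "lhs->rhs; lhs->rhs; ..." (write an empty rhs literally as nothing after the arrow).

  | cbc => ca
  | aaaccc => accc
  | cabcbba => caabba => cbba
  | bbcab => baab => bb

aa->; bc->a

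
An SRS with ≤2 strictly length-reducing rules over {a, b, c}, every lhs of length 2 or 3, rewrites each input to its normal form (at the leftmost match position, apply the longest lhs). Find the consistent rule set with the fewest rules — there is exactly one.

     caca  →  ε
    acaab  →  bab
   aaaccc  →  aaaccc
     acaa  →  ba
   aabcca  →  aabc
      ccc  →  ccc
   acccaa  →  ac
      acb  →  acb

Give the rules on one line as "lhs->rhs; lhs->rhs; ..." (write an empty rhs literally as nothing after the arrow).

  | caca => ca => ε
  | acaab => bab
  | aaaccc
  | acaa => ba

aca->b; ca->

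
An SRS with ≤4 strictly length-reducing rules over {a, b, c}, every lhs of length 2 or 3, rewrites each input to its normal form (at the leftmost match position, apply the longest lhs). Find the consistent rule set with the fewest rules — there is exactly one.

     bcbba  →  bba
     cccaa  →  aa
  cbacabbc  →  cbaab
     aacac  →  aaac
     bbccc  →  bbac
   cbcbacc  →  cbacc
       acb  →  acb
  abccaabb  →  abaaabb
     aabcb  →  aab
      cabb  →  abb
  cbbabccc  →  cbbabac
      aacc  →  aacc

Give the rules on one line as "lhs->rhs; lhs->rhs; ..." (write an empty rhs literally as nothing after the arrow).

  | bcbba => bba
  | cccaa => ccaa => caa => aa
  | cbacabbc => cbaabbc => cbaab
  | aacac => aaac

bc->; bcc->ba; ca->a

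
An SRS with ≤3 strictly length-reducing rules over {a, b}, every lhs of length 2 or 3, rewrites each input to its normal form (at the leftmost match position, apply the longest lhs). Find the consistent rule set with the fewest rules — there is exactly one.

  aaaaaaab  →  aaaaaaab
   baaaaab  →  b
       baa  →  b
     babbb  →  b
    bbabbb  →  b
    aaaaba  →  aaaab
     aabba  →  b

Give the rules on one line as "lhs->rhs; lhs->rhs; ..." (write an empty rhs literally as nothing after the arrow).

abb->bb; ba->b; bb->b

  | aaaaaaab
  | baaaaab => baaaab => baaab => baab => bab => bb => b
  | baa => ba => b
  | babbb => bbbb => bbb => bb => b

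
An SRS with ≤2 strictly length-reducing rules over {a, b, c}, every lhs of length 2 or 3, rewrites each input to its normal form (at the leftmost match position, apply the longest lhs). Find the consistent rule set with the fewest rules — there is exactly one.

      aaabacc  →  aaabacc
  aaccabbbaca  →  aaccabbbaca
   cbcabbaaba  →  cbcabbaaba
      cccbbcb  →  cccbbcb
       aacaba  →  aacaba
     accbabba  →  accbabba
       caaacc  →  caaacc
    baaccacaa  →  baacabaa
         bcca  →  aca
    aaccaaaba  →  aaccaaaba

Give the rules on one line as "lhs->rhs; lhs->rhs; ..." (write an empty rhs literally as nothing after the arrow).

  | aaabacc
  | aaccabbbaca
  | cbcabbaaba
  | cccbbcb

bcc->ac; cac->ab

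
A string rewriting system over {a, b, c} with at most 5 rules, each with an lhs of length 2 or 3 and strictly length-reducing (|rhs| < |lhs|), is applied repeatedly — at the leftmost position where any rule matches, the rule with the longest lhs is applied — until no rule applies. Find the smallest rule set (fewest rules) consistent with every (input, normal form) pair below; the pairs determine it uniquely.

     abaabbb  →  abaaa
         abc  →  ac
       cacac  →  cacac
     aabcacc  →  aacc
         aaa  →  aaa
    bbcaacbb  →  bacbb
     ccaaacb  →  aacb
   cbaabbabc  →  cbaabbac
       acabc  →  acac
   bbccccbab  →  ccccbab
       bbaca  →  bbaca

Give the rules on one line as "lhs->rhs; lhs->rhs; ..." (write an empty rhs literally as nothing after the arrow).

bbb->a; bc->c; bca->; cca->

  | abaabbb => abaaa
  | abc => ac
  | cacac
  | aabcacc => aacc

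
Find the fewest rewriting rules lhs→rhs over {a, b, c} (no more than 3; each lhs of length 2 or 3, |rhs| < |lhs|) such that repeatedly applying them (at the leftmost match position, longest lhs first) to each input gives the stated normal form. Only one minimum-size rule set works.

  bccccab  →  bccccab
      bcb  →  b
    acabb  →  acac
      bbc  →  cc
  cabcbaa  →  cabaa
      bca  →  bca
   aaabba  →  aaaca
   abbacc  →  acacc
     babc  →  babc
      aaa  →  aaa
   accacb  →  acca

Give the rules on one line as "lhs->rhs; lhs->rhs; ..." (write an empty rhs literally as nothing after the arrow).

bb->c; cb->

  | bccccab
  | bcb => b
  | acabb => acac
  | bbc => cc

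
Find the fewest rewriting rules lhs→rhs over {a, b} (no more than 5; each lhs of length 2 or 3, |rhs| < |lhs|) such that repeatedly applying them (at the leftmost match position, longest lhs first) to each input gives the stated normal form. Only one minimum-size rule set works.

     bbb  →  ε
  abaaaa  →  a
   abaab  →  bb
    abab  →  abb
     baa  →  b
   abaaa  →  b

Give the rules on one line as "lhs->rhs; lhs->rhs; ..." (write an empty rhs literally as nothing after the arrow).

  | bbb => ε
  | abaaaa => aaaaa => baaa => aaa => ba => a
  | abaab => aaab => bab => bb
  | abab => abb

aa->b; ba->a; bab->bb; bbb->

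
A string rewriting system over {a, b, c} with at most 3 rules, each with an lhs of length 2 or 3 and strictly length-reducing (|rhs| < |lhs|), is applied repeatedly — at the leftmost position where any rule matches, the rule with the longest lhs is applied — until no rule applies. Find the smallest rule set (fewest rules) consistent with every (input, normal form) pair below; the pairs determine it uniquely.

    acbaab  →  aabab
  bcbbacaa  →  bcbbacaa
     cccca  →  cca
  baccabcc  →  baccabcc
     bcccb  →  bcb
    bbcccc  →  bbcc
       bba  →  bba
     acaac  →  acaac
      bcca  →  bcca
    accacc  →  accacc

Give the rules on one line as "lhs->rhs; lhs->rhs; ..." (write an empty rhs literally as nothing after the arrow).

  | acbaab => aabab
  | bcbbacaa
  | cccca => cca
  | baccabcc

cba->ab; ccc->c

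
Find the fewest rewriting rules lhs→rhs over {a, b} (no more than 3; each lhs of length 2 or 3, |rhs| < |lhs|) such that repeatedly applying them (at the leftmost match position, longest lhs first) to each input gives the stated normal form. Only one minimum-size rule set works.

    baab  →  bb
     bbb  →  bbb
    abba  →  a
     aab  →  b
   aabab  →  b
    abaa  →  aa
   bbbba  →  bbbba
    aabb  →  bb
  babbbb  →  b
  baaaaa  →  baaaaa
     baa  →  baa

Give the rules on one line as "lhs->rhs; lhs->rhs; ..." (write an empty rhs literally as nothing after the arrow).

aab->b; ab->; abb->ab

  | baab => bb
  | bbb
  | abba => aba => a
  | aab => b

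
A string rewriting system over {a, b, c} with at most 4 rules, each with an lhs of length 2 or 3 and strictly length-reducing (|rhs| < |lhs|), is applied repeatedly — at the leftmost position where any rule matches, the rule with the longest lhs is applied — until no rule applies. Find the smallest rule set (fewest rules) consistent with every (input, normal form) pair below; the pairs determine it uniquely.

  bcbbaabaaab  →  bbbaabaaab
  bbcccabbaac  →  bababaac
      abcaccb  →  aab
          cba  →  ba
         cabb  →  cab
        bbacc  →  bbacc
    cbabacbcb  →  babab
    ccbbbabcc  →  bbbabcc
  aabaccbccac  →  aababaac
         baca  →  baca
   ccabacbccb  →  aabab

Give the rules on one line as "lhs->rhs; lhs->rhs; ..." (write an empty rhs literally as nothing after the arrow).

  | bcbbaabaaab => bbbaabaaab
  | bbcccabbaac => bbcaabbaac => bababbaac => bababaac
  | abcaccb => aabccb => aabcb => aabb => aab
  | cba => ba

abb->ab; bca->ab; cb->b; cca->aa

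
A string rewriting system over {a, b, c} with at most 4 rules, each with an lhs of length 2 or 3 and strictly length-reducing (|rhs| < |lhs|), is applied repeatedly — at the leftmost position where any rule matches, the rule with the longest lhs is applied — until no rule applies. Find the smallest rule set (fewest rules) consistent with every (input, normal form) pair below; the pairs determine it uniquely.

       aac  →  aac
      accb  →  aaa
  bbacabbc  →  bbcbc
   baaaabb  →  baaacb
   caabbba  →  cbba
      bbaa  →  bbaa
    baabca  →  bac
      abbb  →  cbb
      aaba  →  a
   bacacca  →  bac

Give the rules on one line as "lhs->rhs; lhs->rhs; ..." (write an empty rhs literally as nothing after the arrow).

ab->c; ca->; ccb->aa

  | aac
  | accb => aaa
  | bbacabbc => bbabbc => bbcbc
  | baaaabb => baaacb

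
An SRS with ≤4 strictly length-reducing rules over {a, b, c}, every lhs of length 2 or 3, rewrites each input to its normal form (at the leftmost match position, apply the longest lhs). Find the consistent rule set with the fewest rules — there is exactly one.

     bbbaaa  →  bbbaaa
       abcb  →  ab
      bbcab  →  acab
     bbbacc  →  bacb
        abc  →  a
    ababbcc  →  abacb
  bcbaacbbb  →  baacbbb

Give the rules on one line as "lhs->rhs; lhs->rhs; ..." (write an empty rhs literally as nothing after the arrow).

acc->cb; bbc->ac; bc->

  | bbbaaa
  | abcb => ab
  | bbcab => acab
  | bbbacc => bbbcb => bacb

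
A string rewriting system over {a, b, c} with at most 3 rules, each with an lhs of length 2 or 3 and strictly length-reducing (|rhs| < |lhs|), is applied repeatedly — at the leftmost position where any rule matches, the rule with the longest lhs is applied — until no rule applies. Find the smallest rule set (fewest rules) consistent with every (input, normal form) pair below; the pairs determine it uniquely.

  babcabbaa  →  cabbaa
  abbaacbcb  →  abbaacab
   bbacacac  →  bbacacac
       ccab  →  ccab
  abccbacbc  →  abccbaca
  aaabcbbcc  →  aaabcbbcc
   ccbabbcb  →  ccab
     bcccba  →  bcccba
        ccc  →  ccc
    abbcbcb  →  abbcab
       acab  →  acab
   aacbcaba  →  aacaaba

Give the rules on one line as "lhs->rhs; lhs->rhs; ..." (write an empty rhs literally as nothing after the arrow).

  | babcabbaa => cabbaa
  | abbaacbcb => abbaacab
  | bbacacac
  | ccab

bab->; cbc->ca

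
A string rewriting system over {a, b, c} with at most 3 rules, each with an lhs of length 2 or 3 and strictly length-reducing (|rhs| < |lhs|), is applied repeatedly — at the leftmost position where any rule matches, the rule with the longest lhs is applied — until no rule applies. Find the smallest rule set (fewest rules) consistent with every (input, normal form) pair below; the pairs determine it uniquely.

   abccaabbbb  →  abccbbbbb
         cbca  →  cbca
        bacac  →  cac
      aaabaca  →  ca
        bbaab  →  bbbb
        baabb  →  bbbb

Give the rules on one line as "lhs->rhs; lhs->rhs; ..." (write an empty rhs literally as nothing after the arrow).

  | abccaabbbb => abccbbbbb
  | cbca
  | bacac => cac
  | aaabaca => babaca => baca => ca

aa->b; bac->c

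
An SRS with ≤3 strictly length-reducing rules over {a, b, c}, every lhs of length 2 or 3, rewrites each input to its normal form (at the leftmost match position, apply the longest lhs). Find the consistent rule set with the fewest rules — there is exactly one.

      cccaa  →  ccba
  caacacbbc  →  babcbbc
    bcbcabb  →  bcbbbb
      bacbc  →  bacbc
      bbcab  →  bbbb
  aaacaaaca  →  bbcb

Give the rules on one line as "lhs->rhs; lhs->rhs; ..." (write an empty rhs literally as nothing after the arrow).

aa->c; ca->b

  | cccaa => ccba
  | caacacbbc => bacacbbc => babcbbc
  | bcbcabb => bcbbbb
  | bacbc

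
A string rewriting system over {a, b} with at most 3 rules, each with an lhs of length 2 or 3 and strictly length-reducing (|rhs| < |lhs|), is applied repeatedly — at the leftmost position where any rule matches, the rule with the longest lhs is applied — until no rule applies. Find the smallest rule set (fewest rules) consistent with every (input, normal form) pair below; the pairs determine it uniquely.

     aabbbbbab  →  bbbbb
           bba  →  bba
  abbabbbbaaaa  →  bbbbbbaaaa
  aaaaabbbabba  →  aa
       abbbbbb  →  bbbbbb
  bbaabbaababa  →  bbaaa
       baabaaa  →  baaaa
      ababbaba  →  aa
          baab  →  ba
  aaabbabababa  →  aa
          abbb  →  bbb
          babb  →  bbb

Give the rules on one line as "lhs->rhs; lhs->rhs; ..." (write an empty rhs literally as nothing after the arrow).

aab->a; ab->b; aba->aa

  | aabbbbbab => abbbbab => bbbbab => bbbbb
  | bba
  | abbabbbbaaaa => bbabbbbaaaa => bbbbbbaaaa
  | aaaaabbbabba => aaaabbabba => aaababba => aaabba => aaba => aa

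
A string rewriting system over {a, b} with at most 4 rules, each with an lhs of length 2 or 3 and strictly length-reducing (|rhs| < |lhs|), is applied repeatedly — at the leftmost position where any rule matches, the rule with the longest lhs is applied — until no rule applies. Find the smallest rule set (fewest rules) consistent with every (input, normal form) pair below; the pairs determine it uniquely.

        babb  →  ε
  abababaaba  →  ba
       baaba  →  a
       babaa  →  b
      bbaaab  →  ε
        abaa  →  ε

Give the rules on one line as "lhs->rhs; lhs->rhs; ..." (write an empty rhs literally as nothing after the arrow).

aa->; ab->; bb->

  | babb => bb => ε
  | abababaaba => ababaaba => abaaba => aaba => ba
  | baaba => bba => a
  | babaa => baa => b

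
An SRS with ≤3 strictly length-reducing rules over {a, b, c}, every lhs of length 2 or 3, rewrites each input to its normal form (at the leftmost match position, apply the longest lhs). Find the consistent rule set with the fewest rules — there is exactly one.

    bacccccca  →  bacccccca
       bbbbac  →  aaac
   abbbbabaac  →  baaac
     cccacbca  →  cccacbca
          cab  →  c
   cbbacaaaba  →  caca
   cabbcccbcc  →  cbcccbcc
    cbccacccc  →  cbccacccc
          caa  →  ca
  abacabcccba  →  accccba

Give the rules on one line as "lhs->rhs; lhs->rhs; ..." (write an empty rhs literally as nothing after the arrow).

  | bacccccca
  | bbbbac => bbaac => aaac
  | abbbbabaac => bbbabaac => baabaac => baaac
  | cccacbca

ab->; bba->aa; caa->ca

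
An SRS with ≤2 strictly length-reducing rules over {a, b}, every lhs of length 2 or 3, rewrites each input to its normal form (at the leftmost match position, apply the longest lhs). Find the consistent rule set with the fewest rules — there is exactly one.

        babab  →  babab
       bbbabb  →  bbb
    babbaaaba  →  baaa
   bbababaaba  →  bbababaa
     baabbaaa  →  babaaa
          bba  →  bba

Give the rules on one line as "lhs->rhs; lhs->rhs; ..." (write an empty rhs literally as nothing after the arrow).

  | babab
  | bbbabb => bbb
  | babbaaaba => baaaba => baaa
  | bbababaaba => bbababaa

aab->a; abb->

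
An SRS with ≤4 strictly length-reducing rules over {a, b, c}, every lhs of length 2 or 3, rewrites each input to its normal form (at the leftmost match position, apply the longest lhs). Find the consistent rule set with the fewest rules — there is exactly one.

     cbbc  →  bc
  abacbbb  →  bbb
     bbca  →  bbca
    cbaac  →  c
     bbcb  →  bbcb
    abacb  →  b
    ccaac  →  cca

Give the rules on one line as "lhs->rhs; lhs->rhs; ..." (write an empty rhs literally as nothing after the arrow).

ac->; ba->; cbb->b

  | cbbc => bc
  | abacbbb => acbbb => bbb
  | bbca
  | cbaac => cac => c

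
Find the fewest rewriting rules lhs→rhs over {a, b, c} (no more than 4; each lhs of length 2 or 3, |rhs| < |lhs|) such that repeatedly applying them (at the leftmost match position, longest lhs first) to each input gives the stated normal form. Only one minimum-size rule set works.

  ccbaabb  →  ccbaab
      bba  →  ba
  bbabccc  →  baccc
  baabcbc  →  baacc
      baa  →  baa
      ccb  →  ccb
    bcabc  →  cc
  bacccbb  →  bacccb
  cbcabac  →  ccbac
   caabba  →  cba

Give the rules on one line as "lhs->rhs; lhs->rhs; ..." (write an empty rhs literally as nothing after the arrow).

bb->b; bc->c; ca->c

  | ccbaabb => ccbaab
  | bba => ba
  | bbabccc => babccc => baccc
  | baabcbc => baacbc => baacc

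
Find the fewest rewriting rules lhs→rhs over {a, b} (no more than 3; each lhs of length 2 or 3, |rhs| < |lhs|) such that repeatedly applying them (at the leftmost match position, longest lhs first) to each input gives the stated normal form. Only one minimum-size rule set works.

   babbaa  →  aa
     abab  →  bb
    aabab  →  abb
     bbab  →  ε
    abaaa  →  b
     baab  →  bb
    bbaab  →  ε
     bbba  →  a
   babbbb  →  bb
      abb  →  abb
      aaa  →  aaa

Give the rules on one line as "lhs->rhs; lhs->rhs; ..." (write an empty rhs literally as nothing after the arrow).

  | babbaa => bbbaa => aa
  | abab => bb
  | aabab => abb
  | bbab => bbb => ε

aba->b; ba->b; bbb->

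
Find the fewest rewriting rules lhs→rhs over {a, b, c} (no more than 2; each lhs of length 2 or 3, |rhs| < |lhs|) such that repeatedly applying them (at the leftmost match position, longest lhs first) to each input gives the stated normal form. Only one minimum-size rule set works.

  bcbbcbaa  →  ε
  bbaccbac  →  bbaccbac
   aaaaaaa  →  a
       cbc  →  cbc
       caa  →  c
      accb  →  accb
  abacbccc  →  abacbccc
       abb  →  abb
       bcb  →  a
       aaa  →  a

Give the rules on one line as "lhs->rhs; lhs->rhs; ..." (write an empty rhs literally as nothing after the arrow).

aa->; bcb->a

  | bcbbcbaa => abcbaa => aaaa => aa => ε
  | bbaccbac
  | aaaaaaa => aaaaa => aaa => a
  | cbc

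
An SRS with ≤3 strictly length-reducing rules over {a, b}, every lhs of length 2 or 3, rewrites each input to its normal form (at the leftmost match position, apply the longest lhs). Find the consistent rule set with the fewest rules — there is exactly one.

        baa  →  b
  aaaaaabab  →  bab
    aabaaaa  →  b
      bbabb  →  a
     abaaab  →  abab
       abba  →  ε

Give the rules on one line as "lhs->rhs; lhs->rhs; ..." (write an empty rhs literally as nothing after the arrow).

aa->; bb->

  | baa => b
  | aaaaaabab => aaaabab => aabab => bab
  | aabaaaa => baaaa => baa => b
  | bbabb => abb => a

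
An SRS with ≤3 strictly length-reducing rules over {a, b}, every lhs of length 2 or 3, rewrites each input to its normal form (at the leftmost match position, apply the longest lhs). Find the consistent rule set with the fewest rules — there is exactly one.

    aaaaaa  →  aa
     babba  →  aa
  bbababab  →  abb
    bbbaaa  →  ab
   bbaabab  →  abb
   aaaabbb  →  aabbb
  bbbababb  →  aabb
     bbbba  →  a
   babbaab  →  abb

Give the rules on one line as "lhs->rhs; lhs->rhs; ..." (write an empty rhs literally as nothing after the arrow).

  | aaaaaa => abaaa => aaaa => aba => aa
  | babba => abba => aba => aa
  | bbababab => bababab => ababab => aabab => aaab => abb
  | bbbaaa => bbaaa => baaa => aaa => ab

aaa->ab; ba->a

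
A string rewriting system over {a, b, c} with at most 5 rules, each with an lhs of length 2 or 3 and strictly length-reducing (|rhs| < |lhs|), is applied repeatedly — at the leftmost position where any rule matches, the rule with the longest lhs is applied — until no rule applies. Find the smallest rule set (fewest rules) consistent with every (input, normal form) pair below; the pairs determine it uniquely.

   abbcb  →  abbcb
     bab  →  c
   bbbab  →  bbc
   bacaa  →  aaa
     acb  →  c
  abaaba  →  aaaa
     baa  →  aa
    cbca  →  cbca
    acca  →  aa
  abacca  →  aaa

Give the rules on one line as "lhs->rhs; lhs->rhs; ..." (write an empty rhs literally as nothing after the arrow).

  | abbcb
  | bab => c
  | bbbab => bbc
  | bacaa => acaa => aaa

ac->a; acb->c; ba->a; bab->c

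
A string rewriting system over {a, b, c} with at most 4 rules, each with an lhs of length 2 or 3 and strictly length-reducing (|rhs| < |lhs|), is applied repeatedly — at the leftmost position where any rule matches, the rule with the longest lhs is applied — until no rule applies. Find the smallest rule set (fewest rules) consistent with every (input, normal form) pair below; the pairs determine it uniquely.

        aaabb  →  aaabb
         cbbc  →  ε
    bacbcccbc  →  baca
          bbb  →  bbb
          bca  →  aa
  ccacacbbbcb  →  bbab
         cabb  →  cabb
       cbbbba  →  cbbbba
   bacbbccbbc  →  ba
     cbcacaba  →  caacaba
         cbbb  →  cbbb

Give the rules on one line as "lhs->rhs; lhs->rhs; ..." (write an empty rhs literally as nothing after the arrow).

bc->a; cac->; cba->

  | aaabb
  | cbbc => cba => ε
  | bacbcccbc => bacaccbc => bacbc => baca
  | bbb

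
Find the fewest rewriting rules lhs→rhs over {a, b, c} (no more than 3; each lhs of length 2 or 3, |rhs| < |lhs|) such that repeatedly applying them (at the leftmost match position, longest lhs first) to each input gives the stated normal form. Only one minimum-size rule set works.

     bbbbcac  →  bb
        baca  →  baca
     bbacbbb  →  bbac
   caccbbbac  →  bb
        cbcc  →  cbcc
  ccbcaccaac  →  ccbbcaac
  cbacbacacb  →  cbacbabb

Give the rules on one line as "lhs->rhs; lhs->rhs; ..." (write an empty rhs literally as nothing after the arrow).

  | bbbbcac => bcac => bb
  | baca
  | bbacbbb => bbac
  | caccbbbac => bcbbbac => bcac => bb

bbb->; cac->b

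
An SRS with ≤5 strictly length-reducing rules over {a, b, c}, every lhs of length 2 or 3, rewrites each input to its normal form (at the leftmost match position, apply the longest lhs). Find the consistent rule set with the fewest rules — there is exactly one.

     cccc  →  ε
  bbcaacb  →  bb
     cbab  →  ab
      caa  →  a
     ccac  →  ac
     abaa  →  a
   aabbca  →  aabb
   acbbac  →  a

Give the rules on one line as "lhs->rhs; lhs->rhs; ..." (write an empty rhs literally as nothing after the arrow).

ba->c; ca->; cb->; cc->

  | cccc => cc => ε
  | bbcaacb => bbacb => bccb => bb
  | cbab => ab
  | caa => a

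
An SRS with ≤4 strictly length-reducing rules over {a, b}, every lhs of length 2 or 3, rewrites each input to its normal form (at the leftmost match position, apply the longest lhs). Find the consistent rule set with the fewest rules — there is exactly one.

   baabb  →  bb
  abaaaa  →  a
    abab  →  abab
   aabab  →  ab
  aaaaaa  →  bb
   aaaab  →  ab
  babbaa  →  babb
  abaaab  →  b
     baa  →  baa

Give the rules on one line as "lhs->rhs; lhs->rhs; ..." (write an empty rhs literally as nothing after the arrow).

  | baabb => bb
  | abaaaa => abbba => aaba => a
  | abab
  | aabab => ab

aaa->bb; aab->; bba->bb; bbb->ab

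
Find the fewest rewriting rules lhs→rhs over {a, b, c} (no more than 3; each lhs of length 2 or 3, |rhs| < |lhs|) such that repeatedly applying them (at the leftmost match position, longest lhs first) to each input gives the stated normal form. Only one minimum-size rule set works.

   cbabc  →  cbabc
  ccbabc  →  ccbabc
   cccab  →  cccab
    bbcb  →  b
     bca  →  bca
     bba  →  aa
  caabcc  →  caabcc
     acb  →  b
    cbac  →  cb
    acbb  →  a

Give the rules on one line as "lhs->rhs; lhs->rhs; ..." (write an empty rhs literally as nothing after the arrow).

  | cbabc
  | ccbabc
  | cccab
  | bbcb => acb => b

ac->; bb->a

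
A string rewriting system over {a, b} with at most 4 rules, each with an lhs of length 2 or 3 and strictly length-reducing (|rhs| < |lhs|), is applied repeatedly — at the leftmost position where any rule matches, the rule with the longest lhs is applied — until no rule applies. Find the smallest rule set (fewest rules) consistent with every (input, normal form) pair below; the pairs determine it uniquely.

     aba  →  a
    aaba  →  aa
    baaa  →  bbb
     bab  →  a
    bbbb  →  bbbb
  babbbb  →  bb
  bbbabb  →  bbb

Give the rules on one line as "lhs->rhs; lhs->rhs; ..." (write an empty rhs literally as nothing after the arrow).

  | aba => a
  | aaba => aa
  | baaa => bbb
  | bab => a

aaa->bb; ab->; bab->a; bba->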